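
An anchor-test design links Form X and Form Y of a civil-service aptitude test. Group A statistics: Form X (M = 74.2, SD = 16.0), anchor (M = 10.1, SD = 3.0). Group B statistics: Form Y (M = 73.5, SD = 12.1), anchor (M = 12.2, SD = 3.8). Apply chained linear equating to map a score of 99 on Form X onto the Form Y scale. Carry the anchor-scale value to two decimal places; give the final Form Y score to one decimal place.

Form X → anchor (Group A): v = (3.0/16.0)(99 − 74.2) + 10.1 = 14.75
anchor → Form Y (Group B): y = (12.1/3.8)(14.75 − 12.2) + 73.5 = 81.6

81.6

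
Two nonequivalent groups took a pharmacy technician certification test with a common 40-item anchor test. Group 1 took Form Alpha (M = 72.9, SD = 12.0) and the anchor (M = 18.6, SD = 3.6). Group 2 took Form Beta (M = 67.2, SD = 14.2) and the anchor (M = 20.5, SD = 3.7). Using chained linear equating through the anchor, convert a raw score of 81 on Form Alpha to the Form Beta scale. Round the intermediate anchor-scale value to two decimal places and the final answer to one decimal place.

69.2

Form Alpha → anchor (Group 1): v = (3.6/12.0)(81 − 72.9) + 18.6 = 21.03
anchor → Form Beta (Group 2): y = (14.2/3.7)(21.03 − 20.5) + 67.2 = 69.2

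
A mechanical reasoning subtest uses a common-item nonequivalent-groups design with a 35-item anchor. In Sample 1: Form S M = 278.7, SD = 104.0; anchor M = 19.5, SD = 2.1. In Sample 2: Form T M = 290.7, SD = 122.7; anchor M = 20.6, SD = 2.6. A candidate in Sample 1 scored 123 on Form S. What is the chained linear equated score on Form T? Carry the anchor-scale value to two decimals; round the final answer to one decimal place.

Form S → anchor (Sample 1): v = (2.1/104.0)(123 − 278.7) + 19.5 = 16.36
anchor → Form T (Sample 2): y = (122.7/2.6)(16.36 − 20.6) + 290.7 = 90.6

90.6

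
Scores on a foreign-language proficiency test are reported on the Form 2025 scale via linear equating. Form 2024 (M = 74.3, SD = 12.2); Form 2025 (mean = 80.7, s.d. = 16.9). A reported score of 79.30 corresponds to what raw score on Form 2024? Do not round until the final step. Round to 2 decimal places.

Invert y = (SD_Y/SD_X)(x − M_X) + M_Y:
x = (SD_X/SD_Y)(y − M_Y) + M_X = (12.2/16.9)(79.30 − 80.7) + 74.3
x = 0.721893 × -1.400 + 74.3 = 73.29

73.29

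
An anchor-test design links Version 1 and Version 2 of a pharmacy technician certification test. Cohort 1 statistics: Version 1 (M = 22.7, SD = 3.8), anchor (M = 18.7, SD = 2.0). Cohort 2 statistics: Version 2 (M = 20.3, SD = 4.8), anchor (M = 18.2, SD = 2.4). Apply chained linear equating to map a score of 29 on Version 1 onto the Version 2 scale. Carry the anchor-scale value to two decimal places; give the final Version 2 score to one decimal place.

27.9

Version 1 → anchor (Cohort 1): v = (2.0/3.8)(29 − 22.7) + 18.7 = 22.02
anchor → Version 2 (Cohort 2): y = (4.8/2.4)(22.02 − 18.2) + 20.3 = 27.9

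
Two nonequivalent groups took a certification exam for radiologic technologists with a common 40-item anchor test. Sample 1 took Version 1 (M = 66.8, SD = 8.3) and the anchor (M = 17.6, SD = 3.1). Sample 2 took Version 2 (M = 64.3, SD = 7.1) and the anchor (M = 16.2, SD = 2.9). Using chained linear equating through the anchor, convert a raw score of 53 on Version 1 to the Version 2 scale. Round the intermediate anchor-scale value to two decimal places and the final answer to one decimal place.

55.1

Version 1 → anchor (Sample 1): v = (3.1/8.3)(53 − 66.8) + 17.6 = 12.45
anchor → Version 2 (Sample 2): y = (7.1/2.9)(12.45 − 16.2) + 64.3 = 55.1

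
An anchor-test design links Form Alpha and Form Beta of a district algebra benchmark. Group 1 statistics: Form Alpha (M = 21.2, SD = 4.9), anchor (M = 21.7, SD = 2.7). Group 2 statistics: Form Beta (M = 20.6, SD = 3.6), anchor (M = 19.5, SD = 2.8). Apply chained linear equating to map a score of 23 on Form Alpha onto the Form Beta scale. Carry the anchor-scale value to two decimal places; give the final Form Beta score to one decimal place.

Form Alpha → anchor (Group 1): v = (2.7/4.9)(23 − 21.2) + 21.7 = 22.69
anchor → Form Beta (Group 2): y = (3.6/2.8)(22.69 − 19.5) + 20.6 = 24.7

24.7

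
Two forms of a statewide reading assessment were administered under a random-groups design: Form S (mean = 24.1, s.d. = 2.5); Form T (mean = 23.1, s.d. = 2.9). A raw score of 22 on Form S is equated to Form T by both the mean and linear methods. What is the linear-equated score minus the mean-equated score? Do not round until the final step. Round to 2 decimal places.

Mean-equated: 22 + (23.1 − 24.1) = 21.00
Linear-equated: (2.9/2.5)(22 − 24.1) + 23.1 = 20.664
Difference = 20.664 − 21.00 = -0.34

-0.34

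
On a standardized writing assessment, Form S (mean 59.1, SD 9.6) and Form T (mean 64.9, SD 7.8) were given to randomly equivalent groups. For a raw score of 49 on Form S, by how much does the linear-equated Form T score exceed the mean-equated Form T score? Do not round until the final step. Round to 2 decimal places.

Mean-equated: 49 + (64.9 − 59.1) = 54.80
Linear-equated: (7.8/9.6)(49 − 59.1) + 64.9 = 56.694
Difference = 56.694 − 54.80 = 1.89

1.89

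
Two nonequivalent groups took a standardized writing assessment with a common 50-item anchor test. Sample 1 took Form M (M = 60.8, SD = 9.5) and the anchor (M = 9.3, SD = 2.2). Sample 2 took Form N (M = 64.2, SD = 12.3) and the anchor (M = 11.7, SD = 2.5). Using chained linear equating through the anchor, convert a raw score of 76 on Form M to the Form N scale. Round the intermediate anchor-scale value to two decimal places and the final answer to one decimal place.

Form M → anchor (Sample 1): v = (2.2/9.5)(76 − 60.8) + 9.3 = 12.82
anchor → Form N (Sample 2): y = (12.3/2.5)(12.82 − 11.7) + 64.2 = 69.7

69.7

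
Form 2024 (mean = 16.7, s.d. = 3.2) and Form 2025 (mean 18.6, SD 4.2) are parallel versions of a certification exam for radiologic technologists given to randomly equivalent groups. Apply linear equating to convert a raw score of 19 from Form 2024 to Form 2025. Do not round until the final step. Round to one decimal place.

21.6

Linear equating: y = (SD_Y/SD_X)(x − M_X) + M_Y
y = (4.2/3.2)(19 − 16.7) + 18.6
y = 1.312500 × 2.3 + 18.6 = 3.0188 + 18.6 = 21.6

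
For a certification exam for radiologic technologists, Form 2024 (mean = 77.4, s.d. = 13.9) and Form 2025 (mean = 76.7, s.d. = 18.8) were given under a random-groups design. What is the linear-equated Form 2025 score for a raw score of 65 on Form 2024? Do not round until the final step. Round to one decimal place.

59.9

Linear equating: y = (SD_Y/SD_X)(x − M_X) + M_Y
y = (18.8/13.9)(65 − 77.4) + 76.7
y = 1.352518 × -12.4 + 76.7 = -16.7712 + 76.7 = 59.9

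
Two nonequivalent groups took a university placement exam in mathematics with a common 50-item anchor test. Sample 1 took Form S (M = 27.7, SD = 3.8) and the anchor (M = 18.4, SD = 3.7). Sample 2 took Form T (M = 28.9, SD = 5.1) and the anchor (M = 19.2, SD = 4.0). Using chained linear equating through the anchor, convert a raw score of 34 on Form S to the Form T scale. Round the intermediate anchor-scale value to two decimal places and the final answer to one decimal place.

35.7

Form S → anchor (Sample 1): v = (3.7/3.8)(34 − 27.7) + 18.4 = 24.53
anchor → Form T (Sample 2): y = (5.1/4.0)(24.53 − 19.2) + 28.9 = 35.7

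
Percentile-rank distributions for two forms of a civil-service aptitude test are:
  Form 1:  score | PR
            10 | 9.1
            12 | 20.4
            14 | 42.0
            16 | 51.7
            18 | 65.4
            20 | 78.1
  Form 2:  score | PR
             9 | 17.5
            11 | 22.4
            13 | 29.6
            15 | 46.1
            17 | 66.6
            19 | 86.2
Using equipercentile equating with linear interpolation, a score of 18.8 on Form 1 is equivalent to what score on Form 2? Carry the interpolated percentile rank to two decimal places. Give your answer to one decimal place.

PR of 18.8 on Form 1: 65.4 + (18.8 − 18)/(20 − 18) × (78.1 − 65.4) = 70.48
On Form 2, PR 70.48 falls between score 17 (PR 66.6) and 19 (PR 86.2).
Interpolate: 17 + (70.48 − 66.6)/(86.2 − 66.6) × (19 − 17) = 17.4

17.4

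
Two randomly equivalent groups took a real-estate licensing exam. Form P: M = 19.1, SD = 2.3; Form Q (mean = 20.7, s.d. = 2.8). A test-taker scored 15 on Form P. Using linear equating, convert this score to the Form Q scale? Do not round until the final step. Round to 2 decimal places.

Linear equating: y = (SD_Y/SD_X)(x − M_X) + M_Y
y = (2.8/2.3)(15 − 19.1) + 20.7
y = 1.217391 × -4.1 + 20.7 = -4.9913 + 20.7 = 15.71

15.71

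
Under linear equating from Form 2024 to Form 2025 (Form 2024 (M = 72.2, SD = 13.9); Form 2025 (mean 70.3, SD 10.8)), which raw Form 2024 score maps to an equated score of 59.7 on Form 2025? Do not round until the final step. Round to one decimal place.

Invert y = (SD_Y/SD_X)(x − M_X) + M_Y:
x = (SD_X/SD_Y)(y − M_Y) + M_X = (13.9/10.8)(59.7 − 70.3) + 72.2
x = 1.287037 × -10.600 + 72.2 = 58.6

58.6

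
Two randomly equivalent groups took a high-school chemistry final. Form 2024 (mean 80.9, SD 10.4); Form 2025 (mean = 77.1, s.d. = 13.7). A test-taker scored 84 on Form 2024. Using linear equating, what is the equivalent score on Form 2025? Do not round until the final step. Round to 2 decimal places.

81.18

Linear equating: y = (SD_Y/SD_X)(x − M_X) + M_Y
y = (13.7/10.4)(84 − 80.9) + 77.1
y = 1.317308 × 3.1 + 77.1 = 4.0837 + 77.1 = 81.18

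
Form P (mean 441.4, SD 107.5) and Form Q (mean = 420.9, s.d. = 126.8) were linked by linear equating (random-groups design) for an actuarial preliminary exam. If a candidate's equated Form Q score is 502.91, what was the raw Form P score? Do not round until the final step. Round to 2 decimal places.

Invert y = (SD_Y/SD_X)(x − M_X) + M_Y:
x = (SD_X/SD_Y)(y − M_Y) + M_X = (107.5/126.8)(502.91 − 420.9) + 441.4
x = 0.847792 × 82.010 + 441.4 = 510.93

510.93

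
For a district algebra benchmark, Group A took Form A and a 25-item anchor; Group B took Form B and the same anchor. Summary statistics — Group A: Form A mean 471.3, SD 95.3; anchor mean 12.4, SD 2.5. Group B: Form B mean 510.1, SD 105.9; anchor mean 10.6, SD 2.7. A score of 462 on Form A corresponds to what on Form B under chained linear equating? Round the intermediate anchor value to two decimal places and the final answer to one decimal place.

571.3

Form A → anchor (Group A): v = (2.5/95.3)(462 − 471.3) + 12.4 = 12.16
anchor → Form B (Group B): y = (105.9/2.7)(12.16 − 10.6) + 510.1 = 571.3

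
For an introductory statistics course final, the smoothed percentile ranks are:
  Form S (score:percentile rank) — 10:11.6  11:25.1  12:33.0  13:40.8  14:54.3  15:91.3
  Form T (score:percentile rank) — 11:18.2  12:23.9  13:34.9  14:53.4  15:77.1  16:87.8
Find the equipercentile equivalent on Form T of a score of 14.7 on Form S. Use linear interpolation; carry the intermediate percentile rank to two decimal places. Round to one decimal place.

15.3

PR of 14.7 on Form S: 54.3 + (14.7 − 14)/(15 − 14) × (91.3 − 54.3) = 80.20
On Form T, PR 80.20 falls between score 15 (PR 77.1) and 16 (PR 87.8).
Interpolate: 15 + (80.20 − 77.1)/(87.8 − 77.1) × (16 − 15) = 15.3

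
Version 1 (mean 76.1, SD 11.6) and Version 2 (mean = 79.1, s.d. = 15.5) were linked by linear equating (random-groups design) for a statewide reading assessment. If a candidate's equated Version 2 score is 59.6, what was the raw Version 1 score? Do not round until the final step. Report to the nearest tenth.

61.5

Invert y = (SD_Y/SD_X)(x − M_X) + M_Y:
x = (SD_X/SD_Y)(y − M_Y) + M_X = (11.6/15.5)(59.6 − 79.1) + 76.1
x = 0.748387 × -19.500 + 76.1 = 61.5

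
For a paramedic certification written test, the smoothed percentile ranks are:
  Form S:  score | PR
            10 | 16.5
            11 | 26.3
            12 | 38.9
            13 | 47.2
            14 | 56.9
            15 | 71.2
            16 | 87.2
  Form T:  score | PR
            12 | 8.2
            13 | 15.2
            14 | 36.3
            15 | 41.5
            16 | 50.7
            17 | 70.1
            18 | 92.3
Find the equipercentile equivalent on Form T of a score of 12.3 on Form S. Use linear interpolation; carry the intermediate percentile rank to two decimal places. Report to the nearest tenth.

15.0

PR of 12.3 on Form S: 38.9 + (12.3 − 12)/(13 − 12) × (47.2 − 38.9) = 41.39
On Form T, PR 41.39 falls between score 14 (PR 36.3) and 15 (PR 41.5).
Interpolate: 14 + (41.39 − 36.3)/(41.5 − 36.3) × (15 − 14) = 15.0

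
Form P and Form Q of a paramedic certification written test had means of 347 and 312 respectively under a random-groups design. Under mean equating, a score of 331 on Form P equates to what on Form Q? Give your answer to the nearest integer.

Mean equating: y = x + (M_Y − M_X) = 331 + (312 − 347) = 296

296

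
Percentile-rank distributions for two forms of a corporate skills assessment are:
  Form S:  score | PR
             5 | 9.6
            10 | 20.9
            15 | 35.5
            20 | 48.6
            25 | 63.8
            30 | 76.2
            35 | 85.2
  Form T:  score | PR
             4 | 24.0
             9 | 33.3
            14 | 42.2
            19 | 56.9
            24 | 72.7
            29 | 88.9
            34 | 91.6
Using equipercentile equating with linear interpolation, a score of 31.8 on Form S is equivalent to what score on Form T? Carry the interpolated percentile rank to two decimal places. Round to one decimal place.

PR of 31.8 on Form S: 76.2 + (31.8 − 30)/(35 − 30) × (85.2 − 76.2) = 79.44
On Form T, PR 79.44 falls between score 24 (PR 72.7) and 29 (PR 88.9).
Interpolate: 24 + (79.44 − 72.7)/(88.9 − 72.7) × (29 − 24) = 26.1

26.1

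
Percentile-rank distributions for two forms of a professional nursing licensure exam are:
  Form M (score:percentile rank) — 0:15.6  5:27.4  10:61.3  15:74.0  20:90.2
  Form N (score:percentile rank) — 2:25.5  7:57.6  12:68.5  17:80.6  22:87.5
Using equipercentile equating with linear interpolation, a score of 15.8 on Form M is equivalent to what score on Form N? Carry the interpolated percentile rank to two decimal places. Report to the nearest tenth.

PR of 15.8 on Form M: 74.0 + (15.8 − 15)/(20 − 15) × (90.2 − 74.0) = 76.59
On Form N, PR 76.59 falls between score 12 (PR 68.5) and 17 (PR 80.6).
Interpolate: 12 + (76.59 − 68.5)/(80.6 − 68.5) × (17 − 12) = 15.3

15.3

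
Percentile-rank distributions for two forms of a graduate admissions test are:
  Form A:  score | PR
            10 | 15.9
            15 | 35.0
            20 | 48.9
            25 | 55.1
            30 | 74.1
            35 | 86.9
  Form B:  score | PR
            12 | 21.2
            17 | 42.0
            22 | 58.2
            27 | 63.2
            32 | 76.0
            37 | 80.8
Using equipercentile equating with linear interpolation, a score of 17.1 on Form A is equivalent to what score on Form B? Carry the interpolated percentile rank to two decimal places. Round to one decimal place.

16.7

PR of 17.1 on Form A: 35.0 + (17.1 − 15)/(20 − 15) × (48.9 − 35.0) = 40.84
On Form B, PR 40.84 falls between score 12 (PR 21.2) and 17 (PR 42.0).
Interpolate: 12 + (40.84 − 21.2)/(42.0 − 21.2) × (17 − 12) = 16.7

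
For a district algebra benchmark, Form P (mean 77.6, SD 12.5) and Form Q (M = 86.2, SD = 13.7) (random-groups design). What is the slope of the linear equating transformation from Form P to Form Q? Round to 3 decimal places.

1.096

A = SD_Y / SD_X = 13.7 / 12.5 = 1.096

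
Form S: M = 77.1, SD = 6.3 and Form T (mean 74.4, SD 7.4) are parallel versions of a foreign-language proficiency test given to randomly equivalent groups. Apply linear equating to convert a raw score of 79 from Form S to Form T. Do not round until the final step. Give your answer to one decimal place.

76.6

Linear equating: y = (SD_Y/SD_X)(x − M_X) + M_Y
y = (7.4/6.3)(79 − 77.1) + 74.4
y = 1.174603 × 1.9 + 74.4 = 2.2317 + 74.4 = 76.6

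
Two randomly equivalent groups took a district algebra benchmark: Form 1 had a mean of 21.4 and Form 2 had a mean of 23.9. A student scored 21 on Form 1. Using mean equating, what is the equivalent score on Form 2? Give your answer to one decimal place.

Mean equating: y = x + (M_Y − M_X) = 21 + (23.9 − 21.4) = 23.5

23.5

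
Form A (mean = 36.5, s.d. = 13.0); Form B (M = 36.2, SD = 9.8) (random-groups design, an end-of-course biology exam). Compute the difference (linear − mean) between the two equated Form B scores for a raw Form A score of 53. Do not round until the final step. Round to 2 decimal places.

Mean-equated: 53 + (36.2 − 36.5) = 52.70
Linear-equated: (9.8/13.0)(53 − 36.5) + 36.2 = 48.638
Difference = 48.638 − 52.70 = -4.06

-4.06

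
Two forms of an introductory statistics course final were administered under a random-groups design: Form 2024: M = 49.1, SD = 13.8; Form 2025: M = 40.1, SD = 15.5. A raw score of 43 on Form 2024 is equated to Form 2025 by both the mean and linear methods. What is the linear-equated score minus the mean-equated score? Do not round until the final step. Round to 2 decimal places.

Mean-equated: 43 + (40.1 − 49.1) = 34.00
Linear-equated: (15.5/13.8)(43 − 49.1) + 40.1 = 33.249
Difference = 33.249 − 34.00 = -0.75

-0.75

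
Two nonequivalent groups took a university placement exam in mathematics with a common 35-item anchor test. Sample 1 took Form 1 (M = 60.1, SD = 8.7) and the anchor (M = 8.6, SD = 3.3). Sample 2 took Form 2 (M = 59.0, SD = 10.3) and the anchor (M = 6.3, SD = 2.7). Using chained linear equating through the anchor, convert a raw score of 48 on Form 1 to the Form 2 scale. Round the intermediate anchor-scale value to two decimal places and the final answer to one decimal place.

50.3

Form 1 → anchor (Sample 1): v = (3.3/8.7)(48 − 60.1) + 8.6 = 4.01
anchor → Form 2 (Sample 2): y = (10.3/2.7)(4.01 − 6.3) + 59.0 = 50.3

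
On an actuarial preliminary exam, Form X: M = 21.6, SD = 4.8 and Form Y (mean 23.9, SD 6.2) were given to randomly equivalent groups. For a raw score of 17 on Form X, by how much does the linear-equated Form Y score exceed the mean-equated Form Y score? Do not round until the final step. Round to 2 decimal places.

-1.34

Mean-equated: 17 + (23.9 − 21.6) = 19.30
Linear-equated: (6.2/4.8)(17 − 21.6) + 23.9 = 17.958
Difference = 17.958 − 19.30 = -1.34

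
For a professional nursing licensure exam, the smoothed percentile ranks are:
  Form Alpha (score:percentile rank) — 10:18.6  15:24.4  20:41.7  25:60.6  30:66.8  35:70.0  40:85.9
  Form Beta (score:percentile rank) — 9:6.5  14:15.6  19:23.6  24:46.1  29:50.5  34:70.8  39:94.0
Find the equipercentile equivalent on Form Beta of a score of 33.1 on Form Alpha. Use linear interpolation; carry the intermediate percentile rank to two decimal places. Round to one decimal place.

33.5

PR of 33.1 on Form Alpha: 66.8 + (33.1 − 30)/(35 − 30) × (70.0 − 66.8) = 68.78
On Form Beta, PR 68.78 falls between score 29 (PR 50.5) and 34 (PR 70.8).
Interpolate: 29 + (68.78 − 50.5)/(70.8 − 50.5) × (34 − 29) = 33.5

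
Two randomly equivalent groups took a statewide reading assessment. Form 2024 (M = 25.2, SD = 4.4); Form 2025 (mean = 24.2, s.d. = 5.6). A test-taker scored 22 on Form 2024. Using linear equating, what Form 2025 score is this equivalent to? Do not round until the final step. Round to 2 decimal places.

20.13

Linear equating: y = (SD_Y/SD_X)(x − M_X) + M_Y
y = (5.6/4.4)(22 − 25.2) + 24.2
y = 1.272727 × -3.2 + 24.2 = -4.0727 + 24.2 = 20.13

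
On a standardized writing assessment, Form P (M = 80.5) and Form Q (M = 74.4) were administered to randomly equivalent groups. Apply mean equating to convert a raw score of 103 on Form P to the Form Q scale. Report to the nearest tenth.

Mean equating: y = x + (M_Y − M_X) = 103 + (74.4 − 80.5) = 96.9

96.9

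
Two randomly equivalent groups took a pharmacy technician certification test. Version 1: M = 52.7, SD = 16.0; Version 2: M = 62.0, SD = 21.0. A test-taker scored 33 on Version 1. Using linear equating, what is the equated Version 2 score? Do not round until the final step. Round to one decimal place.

Linear equating: y = (SD_Y/SD_X)(x − M_X) + M_Y
y = (21.0/16.0)(33 − 52.7) + 62.0
y = 1.312500 × -19.7 + 62.0 = -25.8563 + 62.0 = 36.1

36.1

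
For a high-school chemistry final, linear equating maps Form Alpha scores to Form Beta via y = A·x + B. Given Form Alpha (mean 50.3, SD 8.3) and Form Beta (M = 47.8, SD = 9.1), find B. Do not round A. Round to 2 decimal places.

A = SD_Y / SD_X = 9.1 / 8.3 = 1.096386
B = M_Y − A·M_X = 47.8 − 1.096386 × 50.3 = -7.35

-7.35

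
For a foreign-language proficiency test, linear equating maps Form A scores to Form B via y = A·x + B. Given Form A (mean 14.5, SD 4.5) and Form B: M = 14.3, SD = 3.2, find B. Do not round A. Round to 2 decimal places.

3.99

A = SD_Y / SD_X = 3.2 / 4.5 = 0.711111
B = M_Y − A·M_X = 14.3 − 0.711111 × 14.5 = 3.99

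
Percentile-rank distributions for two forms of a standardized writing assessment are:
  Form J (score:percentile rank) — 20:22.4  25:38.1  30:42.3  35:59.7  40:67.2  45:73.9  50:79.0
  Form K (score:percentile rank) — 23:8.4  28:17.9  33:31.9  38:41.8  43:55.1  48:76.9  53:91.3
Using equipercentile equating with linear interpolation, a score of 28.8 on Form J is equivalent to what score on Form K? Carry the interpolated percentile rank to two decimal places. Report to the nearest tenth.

37.7

PR of 28.8 on Form J: 38.1 + (28.8 − 25)/(30 − 25) × (42.3 − 38.1) = 41.29
On Form K, PR 41.29 falls between score 33 (PR 31.9) and 38 (PR 41.8).
Interpolate: 33 + (41.29 − 31.9)/(41.8 − 31.9) × (38 − 33) = 37.7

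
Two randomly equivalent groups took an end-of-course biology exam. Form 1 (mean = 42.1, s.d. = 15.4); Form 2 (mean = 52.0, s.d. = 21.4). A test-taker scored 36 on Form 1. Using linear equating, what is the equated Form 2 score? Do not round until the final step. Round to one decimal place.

43.5

Linear equating: y = (SD_Y/SD_X)(x − M_X) + M_Y
y = (21.4/15.4)(36 − 42.1) + 52.0
y = 1.389610 × -6.1 + 52.0 = -8.4766 + 52.0 = 43.5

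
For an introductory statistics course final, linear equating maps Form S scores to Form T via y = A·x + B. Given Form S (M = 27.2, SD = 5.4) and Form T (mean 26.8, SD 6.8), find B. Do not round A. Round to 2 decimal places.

-7.45

A = SD_Y / SD_X = 6.8 / 5.4 = 1.259259
B = M_Y − A·M_X = 26.8 − 1.259259 × 27.2 = -7.45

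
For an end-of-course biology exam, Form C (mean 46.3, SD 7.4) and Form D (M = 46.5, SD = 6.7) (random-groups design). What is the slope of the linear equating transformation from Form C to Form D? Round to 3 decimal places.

A = SD_Y / SD_X = 6.7 / 7.4 = 0.905

0.905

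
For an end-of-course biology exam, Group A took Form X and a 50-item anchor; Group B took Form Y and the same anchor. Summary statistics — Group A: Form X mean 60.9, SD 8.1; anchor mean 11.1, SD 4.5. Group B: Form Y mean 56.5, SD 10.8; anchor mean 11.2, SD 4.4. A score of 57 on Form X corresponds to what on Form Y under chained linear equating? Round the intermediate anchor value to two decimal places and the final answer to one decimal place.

Form X → anchor (Group A): v = (4.5/8.1)(57 − 60.9) + 11.1 = 8.93
anchor → Form Y (Group B): y = (10.8/4.4)(8.93 − 11.2) + 56.5 = 50.9

50.9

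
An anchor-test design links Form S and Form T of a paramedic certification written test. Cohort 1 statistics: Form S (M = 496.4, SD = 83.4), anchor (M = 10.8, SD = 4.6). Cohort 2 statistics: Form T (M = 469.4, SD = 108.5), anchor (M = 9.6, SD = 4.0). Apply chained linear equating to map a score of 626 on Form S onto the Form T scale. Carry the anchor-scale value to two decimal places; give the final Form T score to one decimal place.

Form S → anchor (Cohort 1): v = (4.6/83.4)(626 − 496.4) + 10.8 = 17.95
anchor → Form T (Cohort 2): y = (108.5/4.0)(17.95 − 9.6) + 469.4 = 695.9

695.9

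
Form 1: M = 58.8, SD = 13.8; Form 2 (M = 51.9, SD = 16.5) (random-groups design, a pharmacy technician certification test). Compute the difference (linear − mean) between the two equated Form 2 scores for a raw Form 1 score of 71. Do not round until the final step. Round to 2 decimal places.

Mean-equated: 71 + (51.9 − 58.8) = 64.10
Linear-equated: (16.5/13.8)(71 − 58.8) + 51.9 = 66.487
Difference = 66.487 − 64.10 = 2.39

2.39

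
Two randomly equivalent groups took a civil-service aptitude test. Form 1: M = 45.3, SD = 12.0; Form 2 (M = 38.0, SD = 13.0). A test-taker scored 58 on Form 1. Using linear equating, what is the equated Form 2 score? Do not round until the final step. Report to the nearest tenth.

Linear equating: y = (SD_Y/SD_X)(x − M_X) + M_Y
y = (13.0/12.0)(58 − 45.3) + 38.0
y = 1.083333 × 12.7 + 38.0 = 13.7583 + 38.0 = 51.8

51.8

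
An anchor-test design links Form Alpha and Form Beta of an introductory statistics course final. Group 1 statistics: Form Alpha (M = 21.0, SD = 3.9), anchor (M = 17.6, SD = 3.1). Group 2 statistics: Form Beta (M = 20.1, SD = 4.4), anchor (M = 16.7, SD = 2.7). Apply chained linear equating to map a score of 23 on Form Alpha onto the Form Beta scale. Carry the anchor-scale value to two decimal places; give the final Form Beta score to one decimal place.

24.2

Form Alpha → anchor (Group 1): v = (3.1/3.9)(23 − 21.0) + 17.6 = 19.19
anchor → Form Beta (Group 2): y = (4.4/2.7)(19.19 − 16.7) + 20.1 = 24.2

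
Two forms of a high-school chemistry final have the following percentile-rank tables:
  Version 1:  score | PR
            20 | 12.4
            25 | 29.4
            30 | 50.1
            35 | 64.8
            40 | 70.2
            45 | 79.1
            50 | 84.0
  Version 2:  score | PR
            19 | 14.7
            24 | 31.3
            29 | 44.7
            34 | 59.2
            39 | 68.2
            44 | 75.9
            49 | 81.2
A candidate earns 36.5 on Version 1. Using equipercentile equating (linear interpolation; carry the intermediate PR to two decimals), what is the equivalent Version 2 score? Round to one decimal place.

PR of 36.5 on Version 1: 64.8 + (36.5 − 35)/(40 − 35) × (70.2 − 64.8) = 66.42
On Version 2, PR 66.42 falls between score 34 (PR 59.2) and 39 (PR 68.2).
Interpolate: 34 + (66.42 − 59.2)/(68.2 − 59.2) × (39 − 34) = 38.0

38.0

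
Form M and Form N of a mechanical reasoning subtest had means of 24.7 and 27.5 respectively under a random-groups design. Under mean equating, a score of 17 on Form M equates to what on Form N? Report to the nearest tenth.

Mean equating: y = x + (M_Y − M_X) = 17 + (27.5 − 24.7) = 19.8

19.8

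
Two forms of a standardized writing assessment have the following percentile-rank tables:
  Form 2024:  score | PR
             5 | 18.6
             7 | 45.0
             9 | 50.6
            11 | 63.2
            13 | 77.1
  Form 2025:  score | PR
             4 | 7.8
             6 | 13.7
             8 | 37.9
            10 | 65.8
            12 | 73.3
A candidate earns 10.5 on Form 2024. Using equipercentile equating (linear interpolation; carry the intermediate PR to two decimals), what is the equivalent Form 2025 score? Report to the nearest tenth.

9.6

PR of 10.5 on Form 2024: 50.6 + (10.5 − 9)/(11 − 9) × (63.2 − 50.6) = 60.05
On Form 2025, PR 60.05 falls between score 8 (PR 37.9) and 10 (PR 65.8).
Interpolate: 8 + (60.05 − 37.9)/(65.8 − 37.9) × (10 − 8) = 9.6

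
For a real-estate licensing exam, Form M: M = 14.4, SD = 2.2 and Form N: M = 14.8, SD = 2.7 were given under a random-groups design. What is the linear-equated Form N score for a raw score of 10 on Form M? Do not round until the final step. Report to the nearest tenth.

Linear equating: y = (SD_Y/SD_X)(x − M_X) + M_Y
y = (2.7/2.2)(10 − 14.4) + 14.8
y = 1.227273 × -4.4 + 14.8 = -5.4000 + 14.8 = 9.4

9.4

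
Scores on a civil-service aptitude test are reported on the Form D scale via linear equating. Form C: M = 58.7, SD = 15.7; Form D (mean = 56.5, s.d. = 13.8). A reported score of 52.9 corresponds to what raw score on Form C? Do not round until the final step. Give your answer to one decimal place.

Invert y = (SD_Y/SD_X)(x − M_X) + M_Y:
x = (SD_X/SD_Y)(y − M_Y) + M_X = (15.7/13.8)(52.9 − 56.5) + 58.7
x = 1.137681 × -3.600 + 58.7 = 54.6

54.6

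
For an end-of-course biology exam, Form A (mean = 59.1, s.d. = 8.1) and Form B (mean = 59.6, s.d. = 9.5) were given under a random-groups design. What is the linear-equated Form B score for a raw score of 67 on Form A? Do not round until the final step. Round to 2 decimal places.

Linear equating: y = (SD_Y/SD_X)(x − M_X) + M_Y
y = (9.5/8.1)(67 − 59.1) + 59.6
y = 1.172840 × 7.9 + 59.6 = 9.2654 + 59.6 = 68.87

68.87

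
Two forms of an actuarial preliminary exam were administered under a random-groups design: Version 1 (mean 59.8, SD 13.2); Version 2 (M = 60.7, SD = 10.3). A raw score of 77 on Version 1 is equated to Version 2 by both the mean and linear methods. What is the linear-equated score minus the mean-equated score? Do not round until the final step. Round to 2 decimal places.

-3.78

Mean-equated: 77 + (60.7 − 59.8) = 77.90
Linear-equated: (10.3/13.2)(77 − 59.8) + 60.7 = 74.121
Difference = 74.121 − 77.90 = -3.78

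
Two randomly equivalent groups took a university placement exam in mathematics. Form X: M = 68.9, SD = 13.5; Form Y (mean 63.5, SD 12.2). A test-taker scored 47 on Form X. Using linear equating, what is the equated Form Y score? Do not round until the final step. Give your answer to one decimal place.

Linear equating: y = (SD_Y/SD_X)(x − M_X) + M_Y
y = (12.2/13.5)(47 − 68.9) + 63.5
y = 0.903704 × -21.9 + 63.5 = -19.7911 + 63.5 = 43.7

43.7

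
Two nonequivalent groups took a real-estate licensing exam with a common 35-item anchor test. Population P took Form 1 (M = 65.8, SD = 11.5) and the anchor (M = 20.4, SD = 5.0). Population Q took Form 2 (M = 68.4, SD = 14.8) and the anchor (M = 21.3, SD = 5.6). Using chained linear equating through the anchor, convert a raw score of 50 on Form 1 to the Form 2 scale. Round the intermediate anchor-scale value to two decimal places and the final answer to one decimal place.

Form 1 → anchor (Population P): v = (5.0/11.5)(50 − 65.8) + 20.4 = 13.53
anchor → Form 2 (Population Q): y = (14.8/5.6)(13.53 − 21.3) + 68.4 = 47.9

47.9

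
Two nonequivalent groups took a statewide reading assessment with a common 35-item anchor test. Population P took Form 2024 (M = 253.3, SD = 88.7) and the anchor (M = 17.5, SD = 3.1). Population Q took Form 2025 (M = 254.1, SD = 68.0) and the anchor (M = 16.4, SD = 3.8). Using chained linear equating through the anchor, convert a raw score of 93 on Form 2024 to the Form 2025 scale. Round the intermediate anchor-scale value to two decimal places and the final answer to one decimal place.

Form 2024 → anchor (Population P): v = (3.1/88.7)(93 − 253.3) + 17.5 = 11.90
anchor → Form 2025 (Population Q): y = (68.0/3.8)(11.90 − 16.4) + 254.1 = 173.6

173.6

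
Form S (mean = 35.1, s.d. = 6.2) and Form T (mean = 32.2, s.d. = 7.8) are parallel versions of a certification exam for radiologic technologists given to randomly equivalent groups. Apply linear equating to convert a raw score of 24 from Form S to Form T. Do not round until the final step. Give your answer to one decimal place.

18.2

Linear equating: y = (SD_Y/SD_X)(x − M_X) + M_Y
y = (7.8/6.2)(24 − 35.1) + 32.2
y = 1.258065 × -11.1 + 32.2 = -13.9645 + 32.2 = 18.2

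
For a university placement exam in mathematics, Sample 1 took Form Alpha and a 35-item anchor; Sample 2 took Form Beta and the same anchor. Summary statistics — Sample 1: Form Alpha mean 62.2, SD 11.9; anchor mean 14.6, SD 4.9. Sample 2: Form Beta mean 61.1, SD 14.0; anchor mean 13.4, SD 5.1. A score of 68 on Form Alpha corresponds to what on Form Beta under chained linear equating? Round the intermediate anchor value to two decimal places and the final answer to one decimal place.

Form Alpha → anchor (Sample 1): v = (4.9/11.9)(68 − 62.2) + 14.6 = 16.99
anchor → Form Beta (Sample 2): y = (14.0/5.1)(16.99 − 13.4) + 61.1 = 71.0

71.0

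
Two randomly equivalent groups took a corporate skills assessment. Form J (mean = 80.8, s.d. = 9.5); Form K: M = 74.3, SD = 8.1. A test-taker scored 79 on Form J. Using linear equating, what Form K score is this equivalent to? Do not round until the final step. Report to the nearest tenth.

Linear equating: y = (SD_Y/SD_X)(x − M_X) + M_Y
y = (8.1/9.5)(79 − 80.8) + 74.3
y = 0.852632 × -1.8 + 74.3 = -1.5347 + 74.3 = 72.8

72.8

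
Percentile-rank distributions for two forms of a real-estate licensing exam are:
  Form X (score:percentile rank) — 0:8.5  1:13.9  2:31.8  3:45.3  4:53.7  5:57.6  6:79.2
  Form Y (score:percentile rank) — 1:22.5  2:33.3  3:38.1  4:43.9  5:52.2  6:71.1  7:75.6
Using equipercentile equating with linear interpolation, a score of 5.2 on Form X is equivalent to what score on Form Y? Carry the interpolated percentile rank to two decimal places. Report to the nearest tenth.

5.5

PR of 5.2 on Form X: 57.6 + (5.2 − 5)/(6 − 5) × (79.2 − 57.6) = 61.92
On Form Y, PR 61.92 falls between score 5 (PR 52.2) and 6 (PR 71.1).
Interpolate: 5 + (61.92 − 52.2)/(71.1 − 52.2) × (6 − 5) = 5.5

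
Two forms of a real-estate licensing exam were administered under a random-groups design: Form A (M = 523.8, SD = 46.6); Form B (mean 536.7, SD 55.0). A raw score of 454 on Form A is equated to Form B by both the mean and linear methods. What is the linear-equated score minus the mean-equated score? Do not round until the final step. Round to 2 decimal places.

Mean-equated: 454 + (536.7 − 523.8) = 466.90
Linear-equated: (55.0/46.6)(454 − 523.8) + 536.7 = 454.318
Difference = 454.318 − 466.90 = -12.58

-12.58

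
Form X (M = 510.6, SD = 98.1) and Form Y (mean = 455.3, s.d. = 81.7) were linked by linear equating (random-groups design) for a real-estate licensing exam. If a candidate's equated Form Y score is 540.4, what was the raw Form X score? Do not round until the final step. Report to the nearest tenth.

Invert y = (SD_Y/SD_X)(x − M_X) + M_Y:
x = (SD_X/SD_Y)(y − M_Y) + M_X = (98.1/81.7)(540.4 − 455.3) + 510.6
x = 1.200734 × 85.100 + 510.6 = 612.8

612.8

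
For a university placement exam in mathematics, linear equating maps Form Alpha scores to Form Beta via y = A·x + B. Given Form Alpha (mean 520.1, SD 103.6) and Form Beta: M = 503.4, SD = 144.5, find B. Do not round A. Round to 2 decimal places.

A = SD_Y / SD_X = 144.5 / 103.6 = 1.394788
B = M_Y − A·M_X = 503.4 − 1.394788 × 520.1 = -222.03

-222.03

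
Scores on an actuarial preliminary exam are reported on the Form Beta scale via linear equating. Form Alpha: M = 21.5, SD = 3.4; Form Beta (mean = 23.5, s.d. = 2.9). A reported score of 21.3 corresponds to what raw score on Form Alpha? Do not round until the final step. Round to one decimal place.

18.9

Invert y = (SD_Y/SD_X)(x − M_X) + M_Y:
x = (SD_X/SD_Y)(y − M_Y) + M_X = (3.4/2.9)(21.3 − 23.5) + 21.5
x = 1.172414 × -2.200 + 21.5 = 18.9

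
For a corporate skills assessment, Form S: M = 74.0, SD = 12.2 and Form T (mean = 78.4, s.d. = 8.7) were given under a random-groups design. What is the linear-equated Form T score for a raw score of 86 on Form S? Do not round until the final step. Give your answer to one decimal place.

87.0

Linear equating: y = (SD_Y/SD_X)(x − M_X) + M_Y
y = (8.7/12.2)(86 − 74.0) + 78.4
y = 0.713115 × 12.0 + 78.4 = 8.5574 + 78.4 = 87.0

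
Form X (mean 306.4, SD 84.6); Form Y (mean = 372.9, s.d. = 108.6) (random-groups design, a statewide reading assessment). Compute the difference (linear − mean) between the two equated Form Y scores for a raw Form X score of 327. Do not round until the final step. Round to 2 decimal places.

Mean-equated: 327 + (372.9 − 306.4) = 393.50
Linear-equated: (108.6/84.6)(327 − 306.4) + 372.9 = 399.344
Difference = 399.344 − 393.50 = 5.84

5.84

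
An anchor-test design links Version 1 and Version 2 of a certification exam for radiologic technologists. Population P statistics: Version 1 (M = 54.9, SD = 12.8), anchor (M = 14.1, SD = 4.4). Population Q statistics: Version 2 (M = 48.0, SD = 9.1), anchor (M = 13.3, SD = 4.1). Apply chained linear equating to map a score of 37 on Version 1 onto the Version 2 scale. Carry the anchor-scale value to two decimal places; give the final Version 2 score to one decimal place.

36.1

Version 1 → anchor (Population P): v = (4.4/12.8)(37 − 54.9) + 14.1 = 7.95
anchor → Version 2 (Population Q): y = (9.1/4.1)(7.95 − 13.3) + 48.0 = 36.1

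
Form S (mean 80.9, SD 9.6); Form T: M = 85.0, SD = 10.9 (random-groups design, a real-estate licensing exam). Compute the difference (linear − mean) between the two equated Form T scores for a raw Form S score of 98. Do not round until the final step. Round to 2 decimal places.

Mean-equated: 98 + (85.0 − 80.9) = 102.10
Linear-equated: (10.9/9.6)(98 − 80.9) + 85.0 = 104.416
Difference = 104.416 − 102.10 = 2.32

2.32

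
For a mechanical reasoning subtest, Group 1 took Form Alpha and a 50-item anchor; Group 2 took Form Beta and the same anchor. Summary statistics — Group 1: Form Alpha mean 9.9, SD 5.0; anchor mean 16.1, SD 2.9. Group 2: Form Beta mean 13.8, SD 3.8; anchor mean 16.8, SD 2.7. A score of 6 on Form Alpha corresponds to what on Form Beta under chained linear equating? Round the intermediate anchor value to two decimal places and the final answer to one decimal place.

9.6

Form Alpha → anchor (Group 1): v = (2.9/5.0)(6 − 9.9) + 16.1 = 13.84
anchor → Form Beta (Group 2): y = (3.8/2.7)(13.84 − 16.8) + 13.8 = 9.6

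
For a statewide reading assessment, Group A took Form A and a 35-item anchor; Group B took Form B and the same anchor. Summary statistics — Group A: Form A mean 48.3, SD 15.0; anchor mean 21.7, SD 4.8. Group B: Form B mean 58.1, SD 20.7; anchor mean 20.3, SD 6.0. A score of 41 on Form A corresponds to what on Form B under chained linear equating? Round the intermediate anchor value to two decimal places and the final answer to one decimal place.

54.9

Form A → anchor (Group A): v = (4.8/15.0)(41 − 48.3) + 21.7 = 19.36
anchor → Form B (Group B): y = (20.7/6.0)(19.36 − 20.3) + 58.1 = 54.9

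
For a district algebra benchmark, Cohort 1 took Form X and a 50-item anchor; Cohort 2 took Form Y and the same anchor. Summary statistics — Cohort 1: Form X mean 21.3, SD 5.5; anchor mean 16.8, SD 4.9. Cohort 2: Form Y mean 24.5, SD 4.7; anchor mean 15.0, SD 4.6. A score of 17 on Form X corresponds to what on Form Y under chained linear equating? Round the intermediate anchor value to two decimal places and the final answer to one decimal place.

Form X → anchor (Cohort 1): v = (4.9/5.5)(17 − 21.3) + 16.8 = 12.97
anchor → Form Y (Cohort 2): y = (4.7/4.6)(12.97 − 15.0) + 24.5 = 22.4

22.4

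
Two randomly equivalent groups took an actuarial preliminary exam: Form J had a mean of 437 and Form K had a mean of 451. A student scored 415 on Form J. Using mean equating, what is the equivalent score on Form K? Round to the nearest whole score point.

429

Mean equating: y = x + (M_Y − M_X) = 415 + (451 − 437) = 429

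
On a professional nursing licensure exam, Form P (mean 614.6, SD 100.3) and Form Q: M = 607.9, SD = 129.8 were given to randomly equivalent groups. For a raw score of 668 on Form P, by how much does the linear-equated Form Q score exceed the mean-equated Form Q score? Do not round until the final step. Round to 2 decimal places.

Mean-equated: 668 + (607.9 − 614.6) = 661.30
Linear-equated: (129.8/100.3)(668 − 614.6) + 607.9 = 677.006
Difference = 677.006 − 661.30 = 15.71

15.71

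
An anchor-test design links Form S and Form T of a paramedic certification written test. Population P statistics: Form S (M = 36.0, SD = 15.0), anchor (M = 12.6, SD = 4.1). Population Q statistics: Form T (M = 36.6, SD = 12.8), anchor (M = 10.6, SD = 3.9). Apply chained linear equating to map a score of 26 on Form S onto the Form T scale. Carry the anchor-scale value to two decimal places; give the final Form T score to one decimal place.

34.2

Form S → anchor (Population P): v = (4.1/15.0)(26 − 36.0) + 12.6 = 9.87
anchor → Form T (Population Q): y = (12.8/3.9)(9.87 − 10.6) + 36.6 = 34.2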